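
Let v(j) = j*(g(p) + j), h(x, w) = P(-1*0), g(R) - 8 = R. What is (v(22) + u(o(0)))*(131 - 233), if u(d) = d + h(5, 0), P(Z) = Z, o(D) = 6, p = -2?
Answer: -63444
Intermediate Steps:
g(R) = 8 + R
h(x, w) = 0 (h(x, w) = -1*0 = 0)
v(j) = j*(6 + j) (v(j) = j*((8 - 2) + j) = j*(6 + j))
u(d) = d (u(d) = d + 0 = d)
(v(22) + u(o(0)))*(131 - 233) = (22*(6 + 22) + 6)*(131 - 233) = (22*28 + 6)*(-102) = (616 + 6)*(-102) = 622*(-102) = -63444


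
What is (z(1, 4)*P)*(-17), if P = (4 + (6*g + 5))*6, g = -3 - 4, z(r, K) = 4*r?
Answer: 13464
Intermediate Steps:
g = -7
P = -198 (P = (4 + (6*(-7) + 5))*6 = (4 + (-42 + 5))*6 = (4 - 37)*6 = -33*6 = -198)
(z(1, 4)*P)*(-17) = ((4*1)*(-198))*(-17) = (4*(-198))*(-17) = -792*(-17) = 13464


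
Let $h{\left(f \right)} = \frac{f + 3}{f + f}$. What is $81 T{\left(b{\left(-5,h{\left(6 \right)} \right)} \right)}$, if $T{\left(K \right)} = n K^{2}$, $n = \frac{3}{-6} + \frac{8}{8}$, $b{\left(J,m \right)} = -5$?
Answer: $\frac{2025}{2} \approx 1012.5$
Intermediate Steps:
$h{\left(f \right)} = \frac{3 + f}{2 f}$
$n = \frac{1}{2}$ ($n = 3 \left(- \frac{1}{6}\right) + 8 \cdot \frac{1}{8} = - \frac{1}{2} + 1 = \frac{1}{2} \approx 0.5$)
$T{\left(K \right)} = \frac{K^{2}}{2}$
$81 T{\left(b{\left(-5,h{\left(6 \right)} \right)} \right)} = 81 \frac{\left(-5\right)^{2}}{2} = 81 \cdot \frac{1}{2} \cdot 25 = 81 \cdot \frac{25}{2} = \frac{2025}{2}$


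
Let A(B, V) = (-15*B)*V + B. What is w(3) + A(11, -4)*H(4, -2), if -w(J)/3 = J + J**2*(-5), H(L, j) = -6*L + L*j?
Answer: -21346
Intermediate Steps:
A(B, V) = B - 15*B*V (A(B, V) = -15*B*V + B = B - 15*B*V)
w(J) = -3*J + 15*J**2 (w(J) = -3*(J + J**2*(-5)) = -3*(J - 5*J**2) = -3*J + 15*J**2)
w(3) + A(11, -4)*H(4, -2) = 3*3*(-1 + 5*3) + (11*(1 - 15*(-4)))*(4*(-6 - 2)) = 3*3*(-1 + 15) + (11*(1 + 60))*(4*(-8)) = 3*3*14 + (11*61)*(-32) = 126 + 671*(-32) = 126 - 21472 = -21346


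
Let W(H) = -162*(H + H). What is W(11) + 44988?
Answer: 41424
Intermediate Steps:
W(H) = -324*H
W(11) + 44988 = -324*11 + 44988 = -3564 + 44988 = 41424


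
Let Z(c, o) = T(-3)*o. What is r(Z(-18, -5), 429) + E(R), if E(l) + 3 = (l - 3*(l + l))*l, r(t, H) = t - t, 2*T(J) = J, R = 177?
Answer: -156648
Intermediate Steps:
T(J) = J/2
Z(c, o) = -3*o/2 (Z(c, o) = ((½)*(-3))*o = -3*o/2)
r(t, H) = 0
E(l) = -3 - 5*l² (E(l) = -3 + (l - 3*(l + l))*l = -3 + (l - 6*l)*l = -3 + (-5*l)*l = -3 - 5*l²)
r(Z(-18, -5), 429) + E(R) = 0 + (-3 - 5*177²) = 0 + (-3 - 5*31329) = 0 + (-3 - 156645) = 0 - 156648 = -156648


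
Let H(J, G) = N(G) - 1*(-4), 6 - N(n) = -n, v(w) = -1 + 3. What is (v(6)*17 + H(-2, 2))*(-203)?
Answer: -9338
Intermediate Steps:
v(w) = 2
N(n) = 6 + n (N(n) = 6 - (-1)*n = 6 + n)
H(J, G) = 10 + G (H(J, G) = (6 + G) - 1*(-4) = (6 + G) + 4 = 10 + G)
(v(6)*17 + H(-2, 2))*(-203) = (2*17 + (10 + 2))*(-203) = (34 + 12)*(-203) = 46*(-203) = -9338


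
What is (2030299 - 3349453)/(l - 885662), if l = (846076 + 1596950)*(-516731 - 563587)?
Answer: 659577/1319622923965 ≈ 4.9982e-7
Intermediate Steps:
l = -2639244962268 (l = 2443026*(-1080318) = -2639244962268)
(2030299 - 3349453)/(l - 885662) = (2030299 - 3349453)/(-2639244962268 - 885662) = -1319154/(-2639245847930) = -1319154*(-1/2639245847930) = 659577/1319622923965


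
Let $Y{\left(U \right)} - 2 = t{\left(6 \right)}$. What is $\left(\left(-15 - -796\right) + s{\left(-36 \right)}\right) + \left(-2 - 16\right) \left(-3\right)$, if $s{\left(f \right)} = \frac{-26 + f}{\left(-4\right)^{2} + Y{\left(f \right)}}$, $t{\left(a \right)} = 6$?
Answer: $\frac{9989}{12} \approx 832.42$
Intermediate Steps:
$Y{\left(U \right)} = 8$ ($Y{\left(U \right)} = 2 + 6 = 8$)
$s{\left(f \right)} = - \frac{13}{12} + \frac{f}{24}$ ($s{\left(f \right)} = \frac{-26 + f}{\left(-4\right)^{2} + 8} = \frac{-26 + f}{16 + 8} = \frac{-26 + f}{24} = \left(-26 + f\right) \frac{1}{24} = - \frac{13}{12} + \frac{f}{24}$)
$\left(\left(-15 - -796\right) + s{\left(-36 \right)}\right) + \left(-2 - 16\right) \left(-3\right) = \left(\left(-15 - -796\right) + \left(- \frac{13}{12} + \frac{1}{24} \left(-36\right)\right)\right) + \left(-2 - 16\right) \left(-3\right) = \left(\left(-15 + 796\right) - \frac{31}{12}\right) - -54 = \left(781 - \frac{31}{12}\right) + 54 = \frac{9341}{12} + 54 = \frac{9989}{12}$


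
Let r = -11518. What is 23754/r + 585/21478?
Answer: -251725191/123691802 ≈ -2.0351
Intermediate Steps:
23754/r + 585/21478 = 23754/(-11518) + 585/21478 = 23754*(-1/11518) + 585*(1/21478) = -11877/5759 + 585/21478 = -251725191/123691802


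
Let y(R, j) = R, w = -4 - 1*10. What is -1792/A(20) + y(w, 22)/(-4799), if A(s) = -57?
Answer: 8600606/273543 ≈ 31.442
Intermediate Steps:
w = -14 (w = -4 - 10 = -14)
-1792/A(20) + y(w, 22)/(-4799) = -1792/(-57) - 14/(-4799) = -1792*(-1/57) - 14*(-1/4799) = 1792/57 + 14/4799 = 8600606/273543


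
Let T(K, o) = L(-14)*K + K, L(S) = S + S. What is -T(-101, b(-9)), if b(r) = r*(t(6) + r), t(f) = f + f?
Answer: -2727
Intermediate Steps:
t(f) = 2*f
L(S) = 2*S
b(r) = r*(12 + r) (b(r) = r*(2*6 + r) = r*(12 + r))
T(K, o) = -27*K (T(K, o) = (2*(-14))*K + K = -28*K + K = -27*K)
-T(-101, b(-9)) = -(-27)*(-101) = -1*2727 = -2727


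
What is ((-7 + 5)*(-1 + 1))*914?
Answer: 0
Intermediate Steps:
((-7 + 5)*(-1 + 1))*914 = -2*0*914 = 0*914 = 0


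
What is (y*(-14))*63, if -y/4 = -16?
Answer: -56448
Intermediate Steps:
y = 64 (y = -4*(-16) = 64)
(y*(-14))*63 = (64*(-14))*63 = -896*63 = -56448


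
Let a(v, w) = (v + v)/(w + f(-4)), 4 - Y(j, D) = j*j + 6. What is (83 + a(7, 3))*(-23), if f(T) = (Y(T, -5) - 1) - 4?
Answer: -18929/10 ≈ -1892.9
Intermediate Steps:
Y(j, D) = -2 - j² (Y(j, D) = 4 - (j*j + 6) = 4 - (j² + 6) = 4 - (6 + j²) = 4 + (-6 - j²) = -2 - j²)
f(T) = -7 - T² (f(T) = ((-2 - T²) - 1) - 4 = (-3 - T²) - 4 = -7 - T²)
a(v, w) = 2*v/(-23 + w) (a(v, w) = (v + v)/(w + (-7 - 1*(-4)²)) = (2*v)/(w + (-7 - 1*16)) = (2*v)/(w + (-7 - 16)) = (2*v)/(w - 23) = (2*v)/(-23 + w) = 2*v/(-23 + w))
(83 + a(7, 3))*(-23) = (83 + 2*7/(-23 + 3))*(-23) = (83 + 2*7/(-20))*(-23) = (83 + 2*7*(-1/20))*(-23) = (83 - 7/10)*(-23) = (823/10)*(-23) = -18929/10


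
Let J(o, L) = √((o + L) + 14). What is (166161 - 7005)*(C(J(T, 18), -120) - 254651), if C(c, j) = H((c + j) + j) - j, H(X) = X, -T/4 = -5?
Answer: -40548333276 + 318312*√13 ≈ -4.0547e+10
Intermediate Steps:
T = 20 (T = -4*(-5) = 20)
J(o, L) = √(14 + L + o) (J(o, L) = √((L + o) + 14) = √(14 + L + o))
C(c, j) = c + j (C(c, j) = ((c + j) + j) - j = (c + 2*j) - j = c + j)
(166161 - 7005)*(C(J(T, 18), -120) - 254651) = (166161 - 7005)*((√(14 + 18 + 20) - 120) - 254651) = 159156*((√52 - 120) - 254651) = 159156*((2*√13 - 120) - 254651) = 159156*((-120 + 2*√13) - 254651) = 159156*(-254771 + 2*√13) = -40548333276 + 318312*√13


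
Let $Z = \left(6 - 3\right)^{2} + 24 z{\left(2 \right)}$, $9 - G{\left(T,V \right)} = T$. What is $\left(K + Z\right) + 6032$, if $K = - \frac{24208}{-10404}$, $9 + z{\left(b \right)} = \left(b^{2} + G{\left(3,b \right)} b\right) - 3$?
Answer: $\frac{939317}{153} \approx 6139.3$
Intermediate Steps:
$G{\left(T,V \right)} = 9 - T$
$z{\left(b \right)} = -12 + b^{2} + 6 b$ ($z{\left(b \right)} = -9 - \left(3 - b^{2} - \left(9 - 3\right) b\right) = -9 - \left(3 - b^{2} - 6 b\right) = -9 + \left(-3 + b^{2} + 6 b\right) = -12 + b^{2} + 6 b$)
$K = \frac{356}{153}$ ($K = \left(-24208\right) \left(- \frac{1}{10404}\right) = \frac{356}{153} \approx 2.3268$)
$Z = 105$ ($Z = \left(6 - 3\right)^{2} + 24 \left(-12 + 2^{2} + 6 \cdot 2\right) = 3^{2} + 24 \left(-12 + 4 + 12\right) = 9 + 24 \cdot 4 = 9 + 96 = 105$)
$\left(K + Z\right) + 6032 = \left(\frac{356}{153} + 105\right) + 6032 = \frac{16421}{153} + 6032 = \frac{939317}{153}$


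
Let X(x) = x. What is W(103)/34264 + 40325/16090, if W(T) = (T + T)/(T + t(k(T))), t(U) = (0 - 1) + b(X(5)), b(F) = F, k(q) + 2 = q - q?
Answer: 7392238257/2949496516 ≈ 2.5063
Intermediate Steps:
k(q) = -2 (k(q) = -2 + (q - q) = -2 + 0 = -2)
t(U) = 4 (t(U) = (0 - 1) + 5 = -1 + 5 = 4)
W(T) = 2*T/(4 + T) (W(T) = (T + T)/(T + 4) = (2*T)/(4 + T) = 2*T/(4 + T))
W(103)/34264 + 40325/16090 = (2*103/(4 + 103))/34264 + 40325/16090 = (2*103/107)*(1/34264) + 40325*(1/16090) = (2*103*(1/107))*(1/34264) + 8065/3218 = (206/107)*(1/34264) + 8065/3218 = 103/1833124 + 8065/3218 = 7392238257/2949496516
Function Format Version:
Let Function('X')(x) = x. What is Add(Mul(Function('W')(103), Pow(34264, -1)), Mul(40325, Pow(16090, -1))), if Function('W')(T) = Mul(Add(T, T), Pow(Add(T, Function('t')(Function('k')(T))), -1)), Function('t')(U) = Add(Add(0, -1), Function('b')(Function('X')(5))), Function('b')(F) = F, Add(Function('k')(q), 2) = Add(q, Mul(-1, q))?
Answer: Rational(7392238257, 2949496516) ≈ 2.5063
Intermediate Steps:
Function('k')(q) = -2 (Function('k')(q) = Add(-2, Add(q, Mul(-1, q))) = Add(-2, 0) = -2)
Function('t')(U) = 4 (Function('t')(U) = Add(Add(0, -1), 5) = Add(-1, 5) = 4)
Function('W')(T) = Mul(2, T, Pow(Add(4, T), -1)) (Function('W')(T) = Mul(Add(T, T), Pow(Add(T, 4), -1)) = Mul(Mul(2, T), Pow(Add(4, T), -1)) = Mul(2, T, Pow(Add(4, T), -1)))
Add(Mul(Function('W')(103), Pow(34264, -1)), Mul(40325, Pow(16090, -1))) = Add(Mul(Mul(2, 103, Pow(Add(4, 103), -1)), Pow(34264, -1)), Mul(40325, Pow(16090, -1))) = Add(Mul(Mul(2, 103, Pow(107, -1)), Rational(1, 34264)), Mul(40325, Rational(1, 16090))) = Add(Mul(Mul(2, 103, Rational(1, 107)), Rational(1, 34264)), Rational(8065, 3218)) = Add(Mul(Rational(206, 107), Rational(1, 34264)), Rational(8065, 3218)) = Add(Rational(103, 1833124), Rational(8065, 3218)) = Rational(7392238257, 2949496516)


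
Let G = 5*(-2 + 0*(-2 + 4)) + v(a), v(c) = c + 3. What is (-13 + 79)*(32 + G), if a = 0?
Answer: 1650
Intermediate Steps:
v(c) = 3 + c
G = -7 (G = 5*(-2 + 0*(-2 + 4)) + (3 + 0) = 5*(-2 + 0*2) + 3 = 5*(-2 + 0) + 3 = 5*(-2) + 3 = -10 + 3 = -7)
(-13 + 79)*(32 + G) = (-13 + 79)*(32 - 7) = 66*25 = 1650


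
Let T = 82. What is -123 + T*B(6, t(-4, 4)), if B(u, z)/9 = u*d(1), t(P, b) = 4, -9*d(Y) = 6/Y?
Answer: -3075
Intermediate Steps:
d(Y) = -2/(3*Y)
B(u, z) = -6*u (B(u, z) = 9*(u*(-⅔/1)) = 9*(u*(-⅔*1)) = 9*(u*(-⅔)) = 9*(-2*u/3) = -6*u)
-123 + T*B(6, t(-4, 4)) = -123 + 82*(-6*6) = -123 + 82*(-36) = -123 - 2952 = -3075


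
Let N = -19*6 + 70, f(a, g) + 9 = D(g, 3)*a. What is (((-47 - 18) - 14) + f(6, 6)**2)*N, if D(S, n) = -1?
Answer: -6424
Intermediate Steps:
f(a, g) = -9 - a
N = -44 (N = -114 + 70 = -44)
(((-47 - 18) - 14) + f(6, 6)**2)*N = (((-47 - 18) - 14) + (-9 - 1*6)**2)*(-44) = ((-65 - 14) + (-9 - 6)**2)*(-44) = (-79 + (-15)**2)*(-44) = (-79 + 225)*(-44) = 146*(-44) = -6424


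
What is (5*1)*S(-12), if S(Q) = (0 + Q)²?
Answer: 720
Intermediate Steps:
S(Q) = Q²
(5*1)*S(-12) = (5*1)*(-12)² = 5*144 = 720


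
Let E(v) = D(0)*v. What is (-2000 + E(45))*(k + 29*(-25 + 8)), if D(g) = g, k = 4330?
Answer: -7674000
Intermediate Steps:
E(v) = 0 (E(v) = 0*v = 0)
(-2000 + E(45))*(k + 29*(-25 + 8)) = (-2000 + 0)*(4330 + 29*(-25 + 8)) = -2000*(4330 + 29*(-17)) = -2000*(4330 - 493) = -2000*3837 = -7674000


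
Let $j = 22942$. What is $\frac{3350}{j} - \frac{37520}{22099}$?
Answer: $- \frac{56196585}{36213947} \approx -1.5518$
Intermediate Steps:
$\frac{3350}{j} - \frac{37520}{22099} = \frac{3350}{22942} - \frac{37520}{22099} = 3350 \cdot \frac{1}{22942} - \frac{5360}{3157} = \frac{1675}{11471} - \frac{5360}{3157} = - \frac{56196585}{36213947}$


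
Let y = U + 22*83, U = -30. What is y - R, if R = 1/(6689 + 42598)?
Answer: 88519451/49287 ≈ 1796.0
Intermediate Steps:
y = 1796 (y = -30 + 22*83 = -30 + 1826 = 1796)
R = 1/49287 ≈ 2.0289e-5
y - R = 1796 - 1*1/49287 = 1796 - 1/49287 = 88519451/49287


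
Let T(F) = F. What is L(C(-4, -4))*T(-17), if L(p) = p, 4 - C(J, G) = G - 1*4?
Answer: -204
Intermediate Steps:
C(J, G) = 8 - G (C(J, G) = 4 - (G - 1*4) = 4 - (G - 4) = 4 - (-4 + G) = 4 + (4 - G) = 8 - G)
L(C(-4, -4))*T(-17) = (8 - 1*(-4))*(-17) = (8 + 4)*(-17) = 12*(-17) = -204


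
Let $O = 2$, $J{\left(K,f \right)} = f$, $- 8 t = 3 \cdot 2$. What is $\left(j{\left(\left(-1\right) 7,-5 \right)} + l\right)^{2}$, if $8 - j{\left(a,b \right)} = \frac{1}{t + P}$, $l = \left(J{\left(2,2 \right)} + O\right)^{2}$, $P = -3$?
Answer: $\frac{132496}{225} \approx 588.87$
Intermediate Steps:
$t = - \frac{3}{4}$ ($t = - \frac{3 \cdot 2}{8} = \left(- \frac{1}{8}\right) 6 = - \frac{3}{4} \approx -0.75$)
$l = 16$ ($l = \left(2 + 2\right)^{2} = 4^{2} = 16$)
$j{\left(a,b \right)} = \frac{124}{15}$ ($j{\left(a,b \right)} = 8 - \frac{1}{- \frac{3}{4} - 3} = 8 - \frac{1}{- \frac{15}{4}} = 8 - - \frac{4}{15} = 8 + \frac{4}{15} = \frac{124}{15}$)
$\left(j{\left(\left(-1\right) 7,-5 \right)} + l\right)^{2} = \left(\frac{124}{15} + 16\right)^{2} = \left(\frac{364}{15}\right)^{2} = \frac{132496}{225}$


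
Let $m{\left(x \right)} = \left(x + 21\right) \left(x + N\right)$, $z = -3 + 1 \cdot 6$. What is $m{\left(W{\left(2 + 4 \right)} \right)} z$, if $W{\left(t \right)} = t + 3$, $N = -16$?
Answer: $-630$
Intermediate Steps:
$W{\left(t \right)} = 3 + t$
$z = 3$ ($z = -3 + 6 = 3$)
$m{\left(x \right)} = \left(-16 + x\right) \left(21 + x\right)$ ($m{\left(x \right)} = \left(x + 21\right) \left(x - 16\right) = \left(21 + x\right) \left(-16 + x\right) = \left(-16 + x\right) \left(21 + x\right)$)
$m{\left(W{\left(2 + 4 \right)} \right)} z = \left(-336 + \left(3 + \left(2 + 4\right)\right)^{2} + 5 \left(3 + \left(2 + 4\right)\right)\right) 3 = \left(-336 + \left(3 + 6\right)^{2} + 5 \left(3 + 6\right)\right) 3 = \left(-336 + 9^{2} + 5 \cdot 9\right) 3 = \left(-336 + 81 + 45\right) 3 = \left(-210\right) 3 = -630$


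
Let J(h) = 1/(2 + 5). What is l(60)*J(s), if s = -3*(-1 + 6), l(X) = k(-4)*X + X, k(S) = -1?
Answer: 0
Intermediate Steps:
l(X) = 0 (l(X) = -X + X = 0)
s = -15 (s = -3*5 = -15)
J(h) = 1/7
l(60)*J(s) = 0*(1/7) = 0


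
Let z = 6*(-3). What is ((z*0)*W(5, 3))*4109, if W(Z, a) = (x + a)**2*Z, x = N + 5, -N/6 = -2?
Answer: 0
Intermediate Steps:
N = 12 (N = -6*(-2) = 12)
x = 17 (x = 12 + 5 = 17)
z = -18
W(Z, a) = Z*(17 + a)**2 (W(Z, a) = (17 + a)**2*Z = Z*(17 + a)**2)
((z*0)*W(5, 3))*4109 = ((-18*0)*(5*(17 + 3)**2))*4109 = (0*(5*20**2))*4109 = (0*(5*400))*4109 = (0*2000)*4109 = 0*4109 = 0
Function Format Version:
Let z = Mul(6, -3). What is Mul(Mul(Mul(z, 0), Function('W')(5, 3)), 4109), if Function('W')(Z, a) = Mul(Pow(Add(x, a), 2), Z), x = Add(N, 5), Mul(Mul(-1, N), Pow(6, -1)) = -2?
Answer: 0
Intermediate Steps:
N = 12 (N = Mul(-6, -2) = 12)
x = 17 (x = Add(12, 5) = 17)
z = -18
Function('W')(Z, a) = Mul(Z, Pow(Add(17, a), 2)) (Function('W')(Z, a) = Mul(Pow(Add(17, a), 2), Z) = Mul(Z, Pow(Add(17, a), 2)))
Mul(Mul(Mul(z, 0), Function('W')(5, 3)), 4109) = Mul(Mul(Mul(-18, 0), Mul(5, Pow(Add(17, 3), 2))), 4109) = Mul(Mul(0, Mul(5, Pow(20, 2))), 4109) = Mul(Mul(0, Mul(5, 400)), 4109) = Mul(Mul(0, 2000), 4109) = Mul(0, 4109) = 0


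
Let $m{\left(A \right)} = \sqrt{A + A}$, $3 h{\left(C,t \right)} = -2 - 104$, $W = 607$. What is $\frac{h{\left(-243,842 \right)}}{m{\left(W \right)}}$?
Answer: $- \frac{53 \sqrt{1214}}{1821} \approx -1.0141$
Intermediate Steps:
$h{\left(C,t \right)} = - \frac{106}{3}$ ($h{\left(C,t \right)} = \frac{-2 - 104}{3} = \frac{1}{3} \left(-106\right) = - \frac{106}{3}$)
$m{\left(A \right)} = \sqrt{2} \sqrt{A}$ ($m{\left(A \right)} = \sqrt{2 A} = \sqrt{2} \sqrt{A}$)
$\frac{h{\left(-243,842 \right)}}{m{\left(W \right)}} = - \frac{106}{3 \sqrt{2} \sqrt{607}} = - \frac{106}{3 \sqrt{1214}} = - \frac{106 \frac{\sqrt{1214}}{1214}}{3} = - \frac{53 \sqrt{1214}}{1821}$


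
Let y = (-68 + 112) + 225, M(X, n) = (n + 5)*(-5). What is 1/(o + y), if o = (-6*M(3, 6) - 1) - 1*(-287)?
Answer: 1/885 ≈ 0.0011299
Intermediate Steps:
M(X, n) = -25 - 5*n (M(X, n) = (5 + n)*(-5) = -25 - 5*n)
y = 269 (y = 44 + 225 = 269)
o = 616 (o = (-6*(-25 - 5*6) - 1) - 1*(-287) = (-6*(-25 - 30) - 1) + 287 = (-6*(-55) - 1) + 287 = (330 - 1) + 287 = 329 + 287 = 616)
1/(o + y) = 1/(616 + 269) = 1/885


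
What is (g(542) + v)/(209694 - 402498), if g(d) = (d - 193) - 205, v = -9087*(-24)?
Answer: -18186/16067 ≈ -1.1319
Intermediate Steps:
v = 218088
g(d) = -398 + d (g(d) = (-193 + d) - 205 = -398 + d)
(g(542) + v)/(209694 - 402498) = ((-398 + 542) + 218088)/(209694 - 402498) = (144 + 218088)/(-192804) = 218232*(-1/192804) = -18186/16067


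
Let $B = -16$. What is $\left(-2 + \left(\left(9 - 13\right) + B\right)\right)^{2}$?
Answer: $484$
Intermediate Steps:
$\left(-2 + \left(\left(9 - 13\right) + B\right)\right)^{2} = \left(-2 + \left(\left(9 - 13\right) - 16\right)\right)^{2} = \left(-2 - 20\right)^{2} = \left(-22\right)^{2} = 484$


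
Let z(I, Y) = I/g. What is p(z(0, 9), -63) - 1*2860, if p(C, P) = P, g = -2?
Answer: -2923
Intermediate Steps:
z(I, Y) = -I/2 (z(I, Y) = I/(-2) = I*(-1/2) = -I/2)
p(z(0, 9), -63) - 1*2860 = -63 - 1*2860 = -63 - 2860 = -2923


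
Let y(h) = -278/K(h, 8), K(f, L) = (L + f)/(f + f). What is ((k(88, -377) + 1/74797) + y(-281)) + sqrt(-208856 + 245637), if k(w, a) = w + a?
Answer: -17587242728/20419581 + sqrt(36781) ≈ -669.51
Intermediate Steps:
K(f, L) = (L + f)/(2*f) (K(f, L) = (L + f)/((2*f)) = (L + f)*(1/(2*f)) = (L + f)/(2*f))
y(h) = -556*h/(8 + h) (y(h) = -278*2*h/(8 + h) = -556*h/(8 + h))
k(w, a) = a + w
((k(88, -377) + 1/74797) + y(-281)) + sqrt(-208856 + 245637) = (((-377 + 88) + 1/74797) - 556*(-281)/(8 - 281)) + sqrt(-208856 + 245637) = ((-289 + 1/74797) - 556*(-281)/(-273)) + sqrt(36781) = (-21616332/74797 - 556*(-281)*(-1/273)) + sqrt(36781) = (-21616332/74797 - 156236/273) + sqrt(36781) = -17587242728/20419581 + sqrt(36781)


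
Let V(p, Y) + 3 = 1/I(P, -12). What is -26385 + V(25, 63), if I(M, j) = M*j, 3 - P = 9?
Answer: -1899935/72 ≈ -26388.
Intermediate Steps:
P = -6 (P = 3 - 1*9 = 3 - 9 = -6)
V(p, Y) = -215/72 (V(p, Y) = -3 + 1/(-6*(-12)) = -3 + 1/72 = -215/72)
-26385 + V(25, 63) = -26385 - 215/72 = -1899935/72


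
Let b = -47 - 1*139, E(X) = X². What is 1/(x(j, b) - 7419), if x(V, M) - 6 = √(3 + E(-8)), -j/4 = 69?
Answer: -7413/54952502 - √67/54952502 ≈ -0.00013505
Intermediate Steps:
j = -276 (j = -4*69 = -276)
b = -186 (b = -47 - 139 = -186)
x(V, M) = 6 + √67 (x(V, M) = 6 + √(3 + (-8)²) = 6 + √(3 + 64) = 6 + √67)
1/(x(j, b) - 7419) = 1/((6 + √67) - 7419) = 1/(-7413 + √67)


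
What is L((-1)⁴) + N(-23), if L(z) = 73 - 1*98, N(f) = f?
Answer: -48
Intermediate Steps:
L(z) = -25 (L(z) = 73 - 98 = -25)
L((-1)⁴) + N(-23) = -25 - 23 = -48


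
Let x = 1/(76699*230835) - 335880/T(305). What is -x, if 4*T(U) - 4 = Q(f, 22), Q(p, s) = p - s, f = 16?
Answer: -11893385627600401/17704813665 ≈ -6.7176e+5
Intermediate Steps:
T(U) = -1/2 (T(U) = 1 + (16 - 1*22)/4 = 1 + (16 - 22)/4 = 1 + (1/4)*(-6) = 1 - 3/2 = -1/2)
x = 11893385627600401/17704813665 (x = 1/(76699*230835) - 335880/(-1/2) = (1/76699)*(1/230835) - 335880*(-2) = 1/17704813665 + 671760 = 11893385627600401/17704813665 ≈ 6.7176e+5)
-x = -1*11893385627600401/17704813665 = -11893385627600401/17704813665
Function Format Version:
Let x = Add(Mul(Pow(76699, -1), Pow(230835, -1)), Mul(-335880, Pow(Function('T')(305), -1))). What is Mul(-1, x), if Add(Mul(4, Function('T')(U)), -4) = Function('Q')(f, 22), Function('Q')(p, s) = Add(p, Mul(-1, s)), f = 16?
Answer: Rational(-11893385627600401, 17704813665) ≈ -6.7176e+5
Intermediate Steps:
Function('T')(U) = Rational(-1, 2) (Function('T')(U) = Add(1, Mul(Rational(1, 4), Add(16, Mul(-1, 22)))) = Add(1, Mul(Rational(1, 4), Add(16, -22))) = Add(1, Mul(Rational(1, 4), -6)) = Add(1, Rational(-3, 2)) = Rational(-1, 2))
x = Rational(11893385627600401, 17704813665) (x = Add(Mul(Pow(76699, -1), Pow(230835, -1)), Mul(-335880, Pow(Rational(-1, 2), -1))) = Add(Mul(Rational(1, 76699), Rational(1, 230835)), Mul(-335880, -2)) = Add(Rational(1, 17704813665), 671760) = Rational(11893385627600401, 17704813665) ≈ 6.7176e+5)
Mul(-1, x) = Mul(-1, Rational(11893385627600401, 17704813665)) = Rational(-11893385627600401, 17704813665)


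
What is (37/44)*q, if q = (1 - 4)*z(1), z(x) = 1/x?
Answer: -111/44 ≈ -2.5227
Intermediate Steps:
q = -3 (q = (1 - 4)/1 = -3*1 = -3)
(37/44)*q = (37/44)*(-3) = -111/44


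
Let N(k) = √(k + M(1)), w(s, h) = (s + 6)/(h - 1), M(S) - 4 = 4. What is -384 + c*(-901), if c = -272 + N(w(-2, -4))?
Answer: 244688 - 5406*√5/5 ≈ 2.4227e+5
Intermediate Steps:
M(S) = 8 (M(S) = 4 + 4 = 8)
w(s, h) = (6 + s)/(-1 + h)
N(k) = √(8 + k) (N(k) = √(k + 8) = √(8 + k))
c = -272 + 6*√5/5 (c = -272 + √(8 + (6 - 2)/(-1 - 4)) = -272 + √(8 + 4/(-5)) = -272 + √(8 - ⅕*4) = -272 + √(8 - ⅘) = -272 + √(36/5) = -272 + 6*√5/5 ≈ -269.32)
-384 + c*(-901) = -384 + (-272 + 6*√5/5)*(-901) = -384 + (245072 - 5406*√5/5) = 244688 - 5406*√5/5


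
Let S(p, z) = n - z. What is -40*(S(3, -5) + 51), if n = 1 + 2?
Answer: -2360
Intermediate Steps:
n = 3
S(p, z) = 3 - z
-40*(S(3, -5) + 51) = -40*((3 - 1*(-5)) + 51) = -40*((3 + 5) + 51) = -40*(8 + 51) = -40*59 = -2360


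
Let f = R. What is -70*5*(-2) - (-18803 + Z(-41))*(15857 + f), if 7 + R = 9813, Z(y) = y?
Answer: 483594272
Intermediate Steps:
R = 9806 (R = -7 + 9813 = 9806)
f = 9806
-70*5*(-2) - (-18803 + Z(-41))*(15857 + f) = -70*5*(-2) - (-18803 - 41)*(15857 + 9806) = -14*25*(-2) - (-18844)*25663 = -350*(-2) - 1*(-483593572) = 700 + 483593572 = 483594272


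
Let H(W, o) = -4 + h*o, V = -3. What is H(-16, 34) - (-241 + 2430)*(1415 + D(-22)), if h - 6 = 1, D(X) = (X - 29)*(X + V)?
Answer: -5888176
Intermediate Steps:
D(X) = (-29 + X)*(-3 + X) (D(X) = (X - 29)*(X - 3) = (-29 + X)*(-3 + X))
h = 7 (h = 6 + 1 = 7)
H(W, o) = -4 + 7*o
H(-16, 34) - (-241 + 2430)*(1415 + D(-22)) = (-4 + 7*34) - (-241 + 2430)*(1415 + (87 + (-22)² - 32*(-22))) = (-4 + 238) - 2189*(1415 + (87 + 484 + 704)) = 234 - 2189*(1415 + 1275) = 234 - 2189*2690 = 234 - 1*5888410 = 234 - 5888410 = -5888176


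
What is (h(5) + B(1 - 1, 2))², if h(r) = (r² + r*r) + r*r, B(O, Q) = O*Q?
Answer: 5625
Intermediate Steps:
h(r) = 3*r² (h(r) = (r² + r²) + r² = 2*r² + r² = 3*r²)
(h(5) + B(1 - 1, 2))² = (3*5² + (1 - 1)*2)² = (3*25 + 0*2)² = (75 + 0)² = 75² = 5625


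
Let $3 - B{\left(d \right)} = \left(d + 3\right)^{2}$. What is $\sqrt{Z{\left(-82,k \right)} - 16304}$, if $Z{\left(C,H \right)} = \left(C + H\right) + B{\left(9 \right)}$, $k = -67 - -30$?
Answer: $2 i \sqrt{4141} \approx 128.7 i$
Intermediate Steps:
$k = -37$ ($k = -67 + 30 = -37$)
$B{\left(d \right)} = 3 - \left(3 + d\right)^{2}$ ($B{\left(d \right)} = 3 - \left(d + 3\right)^{2} = 3 - \left(3 + d\right)^{2}$)
$Z{\left(C,H \right)} = -141 + C + H$ ($Z{\left(C,H \right)} = \left(C + H\right) + \left(3 - \left(3 + 9\right)^{2}\right) = \left(C + H\right) + \left(3 - 12^{2}\right) = \left(C + H\right) + \left(3 - 144\right) = \left(C + H\right) - 141 = -141 + C + H$)
$\sqrt{Z{\left(-82,k \right)} - 16304} = \sqrt{\left(-141 - 82 - 37\right) - 16304} = \sqrt{-260 - 16304} = \sqrt{-16564} = 2 i \sqrt{4141}$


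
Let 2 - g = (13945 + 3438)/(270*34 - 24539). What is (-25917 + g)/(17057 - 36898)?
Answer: 398011102/304737919 ≈ 1.3061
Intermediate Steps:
g = 48101/15359 (g = 2 - (13945 + 3438)/(270*34 - 24539) = 2 - 17383/(9180 - 24539) = 2 - 17383/(-15359) = 2 - 17383*(-1)/15359 = 2 - 1*(-17383/15359) = 2 + 17383/15359 = 48101/15359 ≈ 3.1318)
(-25917 + g)/(17057 - 36898) = (-25917 + 48101/15359)/(17057 - 36898) = -398011102/15359/(-19841) = -398011102/15359*(-1/19841) = 398011102/304737919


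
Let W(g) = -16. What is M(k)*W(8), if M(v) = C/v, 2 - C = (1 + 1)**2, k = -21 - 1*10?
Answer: -32/31 ≈ -1.0323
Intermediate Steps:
k = -31 (k = -21 - 10 = -31)
C = -2 (C = 2 - (1 + 1)**2 = 2 - 1*2**2 = 2 - 1*4 = 2 - 4 = -2)
M(v) = -2/v
M(k)*W(8) = -2/(-31)*(-16) = -2*(-1/31)*(-16) = (2/31)*(-16) = -32/31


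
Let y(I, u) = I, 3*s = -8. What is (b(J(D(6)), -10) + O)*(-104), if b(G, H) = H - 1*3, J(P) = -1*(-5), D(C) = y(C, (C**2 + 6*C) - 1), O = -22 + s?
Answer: 11752/3 ≈ 3917.3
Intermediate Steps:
s = -8/3 (s = (1/3)*(-8) = -8/3 ≈ -2.6667)
O = -74/3 (O = -22 - 8/3 = -74/3 ≈ -24.667)
D(C) = C
J(P) = 5
b(G, H) = -3 + H (b(G, H) = H - 3 = -3 + H)
(b(J(D(6)), -10) + O)*(-104) = ((-3 - 10) - 74/3)*(-104) = (-13 - 74/3)*(-104) = -113/3*(-104) = 11752/3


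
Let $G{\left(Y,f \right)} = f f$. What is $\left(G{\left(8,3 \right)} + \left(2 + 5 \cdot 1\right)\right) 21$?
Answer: $336$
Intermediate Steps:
$G{\left(Y,f \right)} = f^{2}$
$\left(G{\left(8,3 \right)} + \left(2 + 5 \cdot 1\right)\right) 21 = \left(3^{2} + \left(2 + 5 \cdot 1\right)\right) 21 = \left(9 + \left(2 + 5\right)\right) 21 = \left(9 + 7\right) 21 = 16 \cdot 21 = 336$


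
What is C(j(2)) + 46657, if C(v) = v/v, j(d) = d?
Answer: 46658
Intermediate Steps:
C(v) = 1
C(j(2)) + 46657 = 1 + 46657 = 46658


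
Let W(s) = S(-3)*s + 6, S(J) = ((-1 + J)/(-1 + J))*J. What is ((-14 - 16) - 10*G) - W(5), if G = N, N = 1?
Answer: -31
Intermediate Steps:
G = 1
S(J) = J (S(J) = 1*J = J)
W(s) = 6 - 3*s (W(s) = -3*s + 6 = 6 - 3*s)
((-14 - 16) - 10*G) - W(5) = ((-14 - 16) - 10*1) - (6 - 3*5) = (-30 - 10) - (6 - 15) = -40 - 1*(-9) = -40 + 9 = -31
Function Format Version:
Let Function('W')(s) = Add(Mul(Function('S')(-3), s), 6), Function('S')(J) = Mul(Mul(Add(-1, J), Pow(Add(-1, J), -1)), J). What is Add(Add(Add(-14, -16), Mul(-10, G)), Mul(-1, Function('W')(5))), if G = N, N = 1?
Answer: -31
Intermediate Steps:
G = 1
Function('S')(J) = J (Function('S')(J) = Mul(1, J) = J)
Function('W')(s) = Add(6, Mul(-3, s)) (Function('W')(s) = Add(Mul(-3, s), 6) = Add(6, Mul(-3, s)))
Add(Add(Add(-14, -16), Mul(-10, G)), Mul(-1, Function('W')(5))) = Add(Add(Add(-14, -16), Mul(-10, 1)), Mul(-1, Add(6, Mul(-3, 5)))) = Add(Add(-30, -10), Mul(-1, Add(6, -15))) = Add(-40, Mul(-1, -9)) = Add(-40, 9) = -31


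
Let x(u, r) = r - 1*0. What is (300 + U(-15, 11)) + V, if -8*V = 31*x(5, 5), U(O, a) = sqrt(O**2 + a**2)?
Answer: 2245/8 + sqrt(346) ≈ 299.23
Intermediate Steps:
x(u, r) = r (x(u, r) = r + 0 = r)
V = -155/8 (V = -31*5/8 = -1/8*155 = -155/8 ≈ -19.375)
(300 + U(-15, 11)) + V = (300 + sqrt((-15)**2 + 11**2)) - 155/8 = (300 + sqrt(225 + 121)) - 155/8 = (300 + sqrt(346)) - 155/8 = 2245/8 + sqrt(346)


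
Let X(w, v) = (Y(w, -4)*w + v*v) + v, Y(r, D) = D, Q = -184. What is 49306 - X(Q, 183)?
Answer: 14898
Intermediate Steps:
X(w, v) = v + v² - 4*w (X(w, v) = (-4*w + v*v) + v = (-4*w + v²) + v = (v² - 4*w) + v = v + v² - 4*w)
49306 - X(Q, 183) = 49306 - (183 + 183² - 4*(-184)) = 49306 - (183 + 33489 + 736) = 49306 - 1*34408 = 49306 - 34408 = 14898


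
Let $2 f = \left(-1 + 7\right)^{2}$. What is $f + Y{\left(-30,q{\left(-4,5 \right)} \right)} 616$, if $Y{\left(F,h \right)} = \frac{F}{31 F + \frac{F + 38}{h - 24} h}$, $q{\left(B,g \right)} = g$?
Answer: $\frac{870}{23} \approx 37.826$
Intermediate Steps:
$f = 18$ ($f = \frac{\left(-1 + 7\right)^{2}}{2} = \frac{6^{2}}{2} = \frac{1}{2} \cdot 36 = 18$)
$Y{\left(F,h \right)} = \frac{F}{31 F + \frac{h \left(38 + F\right)}{-24 + h}}$ ($Y{\left(F,h \right)} = \frac{F}{31 F + \frac{38 + F}{-24 + h} h} = \frac{F}{31 F + \frac{h \left(38 + F\right)}{-24 + h}}$)
$f + Y{\left(-30,q{\left(-4,5 \right)} \right)} 616 = 18 + \frac{1}{2} \left(-30\right) \frac{1}{\left(-372\right) \left(-30\right) + 19 \cdot 5 + 16 \left(-30\right) 5} \left(-24 + 5\right) 616 = 18 + \frac{1}{2} \left(-30\right) \frac{1}{11160 + 95 - 2400} \left(-19\right) 616 = 18 + \frac{1}{2} \left(-30\right) \frac{1}{8855} \left(-19\right) 616 = 18 + \frac{57}{1771} \cdot 616 = 18 + \frac{456}{23} = \frac{870}{23}$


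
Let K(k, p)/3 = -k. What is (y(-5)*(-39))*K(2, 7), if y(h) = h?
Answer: -1170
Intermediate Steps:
K(k, p) = -3*k (K(k, p) = 3*(-k) = -3*k)
(y(-5)*(-39))*K(2, 7) = (-5*(-39))*(-3*2) = 195*(-6) = -1170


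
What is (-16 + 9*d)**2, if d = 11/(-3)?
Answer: 2401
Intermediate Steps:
d = -11/3 (d = 11*(-1/3) = -11/3 ≈ -3.6667)
(-16 + 9*d)**2 = (-16 + 9*(-11/3))**2 = (-16 - 33)**2 = (-49)**2 = 2401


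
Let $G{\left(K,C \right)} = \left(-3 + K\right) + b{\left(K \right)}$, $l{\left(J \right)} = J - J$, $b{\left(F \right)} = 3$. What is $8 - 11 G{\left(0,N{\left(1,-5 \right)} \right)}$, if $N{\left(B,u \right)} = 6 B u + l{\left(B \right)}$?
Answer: $8$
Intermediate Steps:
$l{\left(J \right)} = 0$
$N{\left(B,u \right)} = 6 B u$ ($N{\left(B,u \right)} = 6 B u + 0 = 6 B u$)
$G{\left(K,C \right)} = K$ ($G{\left(K,C \right)} = \left(-3 + K\right) + 3 = K$)
$8 - 11 G{\left(0,N{\left(1,-5 \right)} \right)} = 8 - 0 = 8 + 0 = 8$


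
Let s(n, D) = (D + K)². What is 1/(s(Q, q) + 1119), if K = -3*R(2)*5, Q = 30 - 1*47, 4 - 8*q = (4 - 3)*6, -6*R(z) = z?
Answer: 16/18265 ≈ 0.00087599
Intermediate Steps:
R(z) = -z/6
q = -¼ (q = ½ - (4 - 3)*6/8 = ½ - 6/8 = ½ - ⅛*6 = ½ - ¾ = -¼ ≈ -0.25000)
Q = -17 (Q = 30 - 47 = -17)
K = 5 (K = -(-1)*2/2*5 = -3*(-⅓)*5 = 1*5 = 5)
s(n, D) = (5 + D)² (s(n, D) = (D + 5)² = (5 + D)²)
1/(s(Q, q) + 1119) = 1/((5 - ¼)² + 1119) = 1/((19/4)² + 1119) = 1/(361/16 + 1119) = 1/(18265/16) = 16/18265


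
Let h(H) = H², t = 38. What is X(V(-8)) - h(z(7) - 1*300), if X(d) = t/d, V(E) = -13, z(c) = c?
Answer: -1116075/13 ≈ -85852.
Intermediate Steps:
X(d) = 38/d
X(V(-8)) - h(z(7) - 1*300) = 38/(-13) - (7 - 1*300)² = 38*(-1/13) - (7 - 300)² = -38/13 - 1*(-293)² = -38/13 - 1*85849 = -38/13 - 85849 = -1116075/13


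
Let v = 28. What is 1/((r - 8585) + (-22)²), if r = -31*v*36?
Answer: -1/39349 ≈ -2.5414e-5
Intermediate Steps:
r = -31248 (r = -31*28*36 = -868*36 = -31248)
1/((r - 8585) + (-22)²) = 1/((-31248 - 8585) + (-22)²) = 1/(-39833 + 484) = 1/(-39349) = -1/39349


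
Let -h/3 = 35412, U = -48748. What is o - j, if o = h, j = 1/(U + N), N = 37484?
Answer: -1196642303/11264 ≈ -1.0624e+5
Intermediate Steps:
h = -106236 (h = -3*35412 = -106236)
j = -1/11264 (j = 1/(-48748 + 37484) = 1/(-11264) = -1/11264 ≈ -8.8778e-5)
o = -106236
o - j = -106236 - 1*(-1/11264) = -106236 + 1/11264 = -1196642303/11264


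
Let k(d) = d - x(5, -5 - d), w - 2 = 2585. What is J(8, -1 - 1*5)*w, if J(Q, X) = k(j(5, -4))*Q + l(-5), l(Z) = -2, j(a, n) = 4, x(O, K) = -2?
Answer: 119002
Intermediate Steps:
w = 2587 (w = 2 + 2585 = 2587)
k(d) = 2 + d (k(d) = d - 1*(-2) = d + 2 = 2 + d)
J(Q, X) = -2 + 6*Q (J(Q, X) = (2 + 4)*Q - 2 = 6*Q - 2 = -2 + 6*Q)
J(8, -1 - 1*5)*w = (-2 + 6*8)*2587 = (-2 + 48)*2587 = 46*2587 = 119002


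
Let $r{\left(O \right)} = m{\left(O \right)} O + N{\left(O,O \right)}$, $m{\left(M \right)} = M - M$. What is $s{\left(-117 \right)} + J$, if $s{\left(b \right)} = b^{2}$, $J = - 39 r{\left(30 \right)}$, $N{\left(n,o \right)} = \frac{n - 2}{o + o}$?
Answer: $\frac{68354}{5} \approx 13671.0$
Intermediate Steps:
$m{\left(M \right)} = 0$
$N{\left(n,o \right)} = \frac{-2 + n}{2 o}$
$r{\left(O \right)} = \frac{-2 + O}{2 O}$ ($r{\left(O \right)} = 0 O + \frac{-2 + O}{2 O} = 0 + \frac{-2 + O}{2 O} = \frac{-2 + O}{2 O}$)
$J = - \frac{91}{5}$ ($J = - 39 \frac{-2 + 30}{2 \cdot 30} = - 39 \cdot \frac{1}{2} \cdot \frac{1}{30} \cdot 28 = \left(-39\right) \frac{7}{15} = - \frac{91}{5} \approx -18.2$)
$s{\left(-117 \right)} + J = \left(-117\right)^{2} - \frac{91}{5} = 13689 - \frac{91}{5} = \frac{68354}{5}$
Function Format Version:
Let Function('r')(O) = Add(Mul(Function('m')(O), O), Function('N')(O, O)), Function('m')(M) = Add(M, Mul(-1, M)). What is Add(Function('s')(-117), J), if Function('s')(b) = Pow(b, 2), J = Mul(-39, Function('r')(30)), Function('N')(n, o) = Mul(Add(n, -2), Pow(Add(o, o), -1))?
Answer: Rational(68354, 5) ≈ 13671.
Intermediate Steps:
Function('m')(M) = 0
Function('N')(n, o) = Mul(Rational(1, 2), Pow(o, -1), Add(-2, n)) (Function('N')(n, o) = Mul(Add(-2, n), Pow(Mul(2, o), -1)) = Mul(Add(-2, n), Mul(Rational(1, 2), Pow(o, -1))) = Mul(Rational(1, 2), Pow(o, -1), Add(-2, n)))
Function('r')(O) = Mul(Rational(1, 2), Pow(O, -1), Add(-2, O)) (Function('r')(O) = Add(Mul(0, O), Mul(Rational(1, 2), Pow(O, -1), Add(-2, O))) = Add(0, Mul(Rational(1, 2), Pow(O, -1), Add(-2, O))) = Mul(Rational(1, 2), Pow(O, -1), Add(-2, O)))
J = Rational(-91, 5) (J = Mul(-39, Mul(Rational(1, 2), Pow(30, -1), Add(-2, 30))) = Mul(-39, Mul(Rational(1, 2), Rational(1, 30), 28)) = Mul(-39, Rational(7, 15)) = Rational(-91, 5) ≈ -18.200)
Add(Function('s')(-117), J) = Add(Pow(-117, 2), Rational(-91, 5)) = Add(13689, Rational(-91, 5)) = Rational(68354, 5)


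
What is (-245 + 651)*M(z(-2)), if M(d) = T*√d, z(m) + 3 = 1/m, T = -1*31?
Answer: -6293*I*√14 ≈ -23546.0*I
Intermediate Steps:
T = -31
z(m) = -3 + 1/m
M(d) = -31*√d
(-245 + 651)*M(z(-2)) = (-245 + 651)*(-31*√(-3 + 1/(-2))) = 406*(-31*√(-3 - ½)) = 406*(-31*I*√14/2) = -6293*I*√14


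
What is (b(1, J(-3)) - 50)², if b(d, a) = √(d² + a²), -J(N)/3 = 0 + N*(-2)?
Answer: 2825 - 500*√13 ≈ 1022.2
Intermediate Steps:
J(N) = 6*N (J(N) = -3*(0 + N*(-2)) = -3*(0 - 2*N) = -(-6)*N = 6*N)
b(d, a) = √(a² + d²)
(b(1, J(-3)) - 50)² = (√((6*(-3))² + 1²) - 50)² = (√((-18)² + 1) - 50)² = (√(324 + 1) - 50)² = (√325 - 50)² = (5*√13 - 50)² = (-50 + 5*√13)²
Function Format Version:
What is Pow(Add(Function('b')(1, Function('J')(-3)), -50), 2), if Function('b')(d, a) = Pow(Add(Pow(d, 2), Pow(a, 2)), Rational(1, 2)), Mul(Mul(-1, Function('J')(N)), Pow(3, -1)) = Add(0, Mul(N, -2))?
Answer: Add(2825, Mul(-500, Pow(13, Rational(1, 2)))) ≈ 1022.2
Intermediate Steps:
Function('J')(N) = Mul(6, N) (Function('J')(N) = Mul(-3, Add(0, Mul(N, -2))) = Mul(-3, Add(0, Mul(-2, N))) = Mul(-3, Mul(-2, N)) = Mul(6, N))
Function('b')(d, a) = Pow(Add(Pow(a, 2), Pow(d, 2)), Rational(1, 2))
Pow(Add(Function('b')(1, Function('J')(-3)), -50), 2) = Pow(Add(Pow(Add(Pow(Mul(6, -3), 2), Pow(1, 2)), Rational(1, 2)), -50), 2) = Pow(Add(Pow(Add(Pow(-18, 2), 1), Rational(1, 2)), -50), 2) = Pow(Add(Pow(Add(324, 1), Rational(1, 2)), -50), 2) = Pow(Add(Pow(325, Rational(1, 2)), -50), 2) = Pow(Add(Mul(5, Pow(13, Rational(1, 2))), -50), 2) = Pow(Add(-50, Mul(5, Pow(13, Rational(1, 2)))), 2)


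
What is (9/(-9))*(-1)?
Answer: 1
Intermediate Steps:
(9/(-9))*(-1) = -⅑*9*(-1) = -1*(-1) = 1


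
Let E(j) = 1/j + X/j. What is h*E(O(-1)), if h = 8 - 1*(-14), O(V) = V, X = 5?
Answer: -132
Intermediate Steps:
E(j) = 6/j (E(j) = 1/j + 5/j = 6/j)
h = 22 (h = 8 + 14 = 22)
h*E(O(-1)) = 22*(6/(-1)) = 22*(6*(-1)) = 22*(-6) = -132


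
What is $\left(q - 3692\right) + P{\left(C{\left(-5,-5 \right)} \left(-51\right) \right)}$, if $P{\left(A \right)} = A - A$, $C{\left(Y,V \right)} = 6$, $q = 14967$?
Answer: $11275$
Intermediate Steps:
$P{\left(A \right)} = 0$
$\left(q - 3692\right) + P{\left(C{\left(-5,-5 \right)} \left(-51\right) \right)} = \left(14967 - 3692\right) + 0 = 11275 + 0 = 11275$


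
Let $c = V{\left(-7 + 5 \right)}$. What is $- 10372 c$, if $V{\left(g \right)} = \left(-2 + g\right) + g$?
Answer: $62232$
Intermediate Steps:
$V{\left(g \right)} = -2 + 2 g$
$c = -6$ ($c = -2 + 2 \left(-7 + 5\right) = -2 + 2 \left(-2\right) = -2 - 4 = -6$)
$- 10372 c = \left(-10372\right) \left(-6\right) = 62232$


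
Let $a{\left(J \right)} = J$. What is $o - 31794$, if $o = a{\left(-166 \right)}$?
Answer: $-31960$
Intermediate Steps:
$o = -166$
$o - 31794 = -166 - 31794 = -31960$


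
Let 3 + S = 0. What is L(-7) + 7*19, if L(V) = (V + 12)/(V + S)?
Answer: 265/2 ≈ 132.50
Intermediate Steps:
S = -3 (S = -3 + 0 = -3)
L(V) = (12 + V)/(-3 + V) (L(V) = (V + 12)/(V - 3) = (12 + V)/(-3 + V))
L(-7) + 7*19 = (12 - 7)/(-3 - 7) + 7*19 = 5/(-10) + 133 = -⅒*5 + 133 = -½ + 133 = 265/2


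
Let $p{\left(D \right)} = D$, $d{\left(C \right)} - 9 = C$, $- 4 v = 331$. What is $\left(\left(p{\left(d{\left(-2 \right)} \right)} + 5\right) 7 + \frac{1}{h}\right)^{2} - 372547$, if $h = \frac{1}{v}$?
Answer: $- \frac{5960727}{16} \approx -3.7255 \cdot 10^{5}$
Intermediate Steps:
$v = - \frac{331}{4}$ ($v = \left(- \frac{1}{4}\right) 331 = - \frac{331}{4} \approx -82.75$)
$d{\left(C \right)} = 9 + C$
$h = - \frac{4}{331}$ ($h = \frac{1}{- \frac{331}{4}} = - \frac{4}{331} \approx -0.012085$)
$\left(\left(p{\left(d{\left(-2 \right)} \right)} + 5\right) 7 + \frac{1}{h}\right)^{2} - 372547 = \left(\left(\left(9 - 2\right) + 5\right) 7 + \frac{1}{- \frac{4}{331}}\right)^{2} - 372547 = \left(\left(7 + 5\right) 7 - \frac{331}{4}\right)^{2} - 372547 = \left(12 \cdot 7 - \frac{331}{4}\right)^{2} - 372547 = \left(84 - \frac{331}{4}\right)^{2} - 372547 = \left(\frac{5}{4}\right)^{2} - 372547 = \frac{25}{16} - 372547 = - \frac{5960727}{16}$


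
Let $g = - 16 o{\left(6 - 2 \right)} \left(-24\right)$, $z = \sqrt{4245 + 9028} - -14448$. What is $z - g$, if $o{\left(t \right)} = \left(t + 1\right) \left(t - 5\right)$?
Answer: $16368 + \sqrt{13273} \approx 16483.0$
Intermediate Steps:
$o{\left(t \right)} = \left(1 + t\right) \left(-5 + t\right)$
$z = 14448 + \sqrt{13273}$ ($z = \sqrt{13273} + 14448 = 14448 + \sqrt{13273} \approx 14563.0$)
$g = -1920$ ($g = - 16 \left(-5 + \left(6 - 2\right)^{2} - 4 \left(6 - 2\right)\right) \left(-24\right) = - 16 \left(-5 + 4^{2} - 16\right) \left(-24\right) = - 16 \left(-5 + 16 - 16\right) \left(-24\right) = \left(-16\right) \left(-5\right) \left(-24\right) = 80 \left(-24\right) = -1920$)
$z - g = \left(14448 + \sqrt{13273}\right) - -1920 = \left(14448 + \sqrt{13273}\right) + 1920 = 16368 + \sqrt{13273}$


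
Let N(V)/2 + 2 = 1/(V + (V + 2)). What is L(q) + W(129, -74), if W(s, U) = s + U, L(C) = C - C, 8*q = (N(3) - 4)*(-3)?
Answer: 55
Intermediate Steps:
N(V) = -4 + 2/(2 + 2*V) (N(V) = -4 + 2/(V + (V + 2)) = -4 + 2/(V + (2 + V)) = -4 + 2/(2 + 2*V))
q = 93/32 (q = (((-3 - 4*3)/(1 + 3) - 4)*(-3))/8 = (((-3 - 12)/4 - 4)*(-3))/8 = (((¼)*(-15) - 4)*(-3))/8 = ((-15/4 - 4)*(-3))/8 = (-31/4*(-3))/8 = (⅛)*(93/4) = 93/32 ≈ 2.9063)
L(C) = 0
W(s, U) = U + s
L(q) + W(129, -74) = 0 + (-74 + 129) = 0 + 55 = 55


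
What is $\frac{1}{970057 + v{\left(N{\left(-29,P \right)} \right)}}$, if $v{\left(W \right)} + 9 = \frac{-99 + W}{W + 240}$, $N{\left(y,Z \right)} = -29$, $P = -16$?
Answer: $\frac{211}{204680000} \approx 1.0309 \cdot 10^{-6}$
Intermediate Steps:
$v{\left(W \right)} = -9 + \frac{-99 + W}{240 + W}$ ($v{\left(W \right)} = -9 + \frac{-99 + W}{W + 240} = -9 + \frac{-99 + W}{240 + W}$)
$\frac{1}{970057 + v{\left(N{\left(-29,P \right)} \right)}} = \frac{1}{970057 + \frac{-2259 - -232}{240 - 29}} = \frac{1}{970057 + \frac{-2259 + 232}{211}} = \frac{1}{970057 + \frac{1}{211} \left(-2027\right)} = \frac{1}{970057 - \frac{2027}{211}} = \frac{1}{\frac{204680000}{211}} = \frac{211}{204680000}$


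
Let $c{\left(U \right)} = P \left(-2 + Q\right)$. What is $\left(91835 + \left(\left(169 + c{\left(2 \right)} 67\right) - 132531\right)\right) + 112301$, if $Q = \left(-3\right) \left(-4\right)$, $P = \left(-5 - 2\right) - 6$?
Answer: $63064$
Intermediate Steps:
$P = -13$ ($P = -7 - 6 = -13$)
$Q = 12$
$c{\left(U \right)} = -130$ ($c{\left(U \right)} = - 13 \left(-2 + 12\right) = \left(-13\right) 10 = -130$)
$\left(91835 + \left(\left(169 + c{\left(2 \right)} 67\right) - 132531\right)\right) + 112301 = \left(91835 + \left(\left(169 - 8710\right) - 132531\right)\right) + 112301 = \left(91835 - 141072\right) + 112301 = -49237 + 112301 = 63064$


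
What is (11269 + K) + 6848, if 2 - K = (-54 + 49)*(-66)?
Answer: 17789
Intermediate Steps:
K = -328 (K = 2 - (-54 + 49)*(-66) = 2 - (-5)*(-66) = 2 - 1*330 = 2 - 330 = -328)
(11269 + K) + 6848 = (11269 - 328) + 6848 = 10941 + 6848 = 17789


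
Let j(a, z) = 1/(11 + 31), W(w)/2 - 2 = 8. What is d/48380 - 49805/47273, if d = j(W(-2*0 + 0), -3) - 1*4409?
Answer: -2681844881/2342849880 ≈ -1.1447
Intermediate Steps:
W(w) = 20 (W(w) = 4 + 2*8 = 4 + 16 = 20)
j(a, z) = 1/42
d = -185177/42 (d = 1/42 - 1*4409 = 1/42 - 4409 = -185177/42 ≈ -4409.0)
d/48380 - 49805/47273 = -185177/42/48380 - 49805/47273 = -185177/42*1/48380 - 49805*1/47273 = -185177/2031960 - 49805/47273 = -2681844881/2342849880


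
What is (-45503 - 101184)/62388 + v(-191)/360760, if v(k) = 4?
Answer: -6614819071/2813386860 ≈ -2.3512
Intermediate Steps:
(-45503 - 101184)/62388 + v(-191)/360760 = (-45503 - 101184)/62388 + 4/360760 = -146687*1/62388 + 4*(1/360760) = -146687/62388 + 1/90190 = -6614819071/2813386860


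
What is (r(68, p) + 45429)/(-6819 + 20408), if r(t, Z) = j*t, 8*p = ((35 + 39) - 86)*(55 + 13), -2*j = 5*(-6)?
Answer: 46449/13589 ≈ 3.4181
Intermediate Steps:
j = 15 (j = -5*(-6)/2 = -½*(-30) = 15)
p = -102 (p = (((35 + 39) - 86)*(55 + 13))/8 = ((74 - 86)*68)/8 = (-12*68)/8 = (⅛)*(-816) = -102)
r(t, Z) = 15*t
(r(68, p) + 45429)/(-6819 + 20408) = (15*68 + 45429)/(-6819 + 20408) = (1020 + 45429)/13589 = 46449*(1/13589) = 46449/13589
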